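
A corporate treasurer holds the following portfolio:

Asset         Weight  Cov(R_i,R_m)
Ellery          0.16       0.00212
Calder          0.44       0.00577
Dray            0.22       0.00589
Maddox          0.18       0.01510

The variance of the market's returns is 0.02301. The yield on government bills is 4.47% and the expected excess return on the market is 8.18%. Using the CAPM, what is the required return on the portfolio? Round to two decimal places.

6.92%

β_Ellery = 0.00212 / 0.02301 = 0.0921
β_Calder = 0.00577 / 0.02301 = 0.2508
β_Dray = 0.00589 / 0.02301 = 0.2560
β_Maddox = 0.01510 / 0.02301 = 0.6562
β_P = Σ w_i β_i = 0.16×0.0921 + 0.44×0.2508 + 0.22×0.2560 + 0.18×0.6562 = 0.2995
E(R_P) = R_f + β_P × MRP = 4.47% + 0.2995 × 8.18% = 6.92%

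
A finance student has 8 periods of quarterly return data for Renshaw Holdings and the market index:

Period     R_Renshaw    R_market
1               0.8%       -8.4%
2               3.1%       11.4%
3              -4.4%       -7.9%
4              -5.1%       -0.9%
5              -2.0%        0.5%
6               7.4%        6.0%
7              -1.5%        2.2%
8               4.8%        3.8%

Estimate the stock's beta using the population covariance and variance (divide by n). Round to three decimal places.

0.394

Mean R_i = (0.8 + 3.1 − 4.4 − 5.1 − 2.0 + 7.4 − 1.5 + 4.8) / 8 = 0.3875%
Mean R_m = (-8.4 + 11.4 − 7.9 − 0.9 + 0.5 + 6.0 + 2.2 + 3.8) / 8 = 0.8375%
Σ(R_i − R̄_i)(R_m − R̄_m) = 123.7138  ⇒  Cov = 123.7138 / 8 = 15.4642
Σ(R_m − R̄_m)² = 313.6588  ⇒  Var(R_m) = 313.6588 / 8 = 39.2074
β = Cov / Var(R_m) = 15.4642 / 39.2074 = 0.3944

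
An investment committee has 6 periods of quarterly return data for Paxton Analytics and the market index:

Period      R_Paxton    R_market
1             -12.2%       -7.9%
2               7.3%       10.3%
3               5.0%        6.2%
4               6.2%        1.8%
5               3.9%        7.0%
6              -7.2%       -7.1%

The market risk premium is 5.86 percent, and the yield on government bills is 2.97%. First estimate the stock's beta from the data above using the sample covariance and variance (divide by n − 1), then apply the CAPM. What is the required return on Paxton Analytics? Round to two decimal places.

8.73%

Mean R_i = (-12.2 + 7.3 + 5.0 + 6.2 + 3.9 − 7.2) / 6 = 0.5000%
Mean R_m = (-7.9 + 10.3 + 6.2 + 1.8 + 7.0 − 7.1) / 6 = 1.7167%
Σ(R_i − R̄_i)(R_m − R̄_m) = 287.0000  ⇒  Cov = 287.0000 / 5 = 57.4000
Σ(R_m − R̄_m)² = 291.9083  ⇒  Var(R_m) = 291.9083 / 5 = 58.3817
β = Cov / Var(R_m) = 57.4000 / 58.3817 = 0.9832
E(R) = R_f + β × MRP = 2.97% + 0.9832 × 5.86% = 8.73%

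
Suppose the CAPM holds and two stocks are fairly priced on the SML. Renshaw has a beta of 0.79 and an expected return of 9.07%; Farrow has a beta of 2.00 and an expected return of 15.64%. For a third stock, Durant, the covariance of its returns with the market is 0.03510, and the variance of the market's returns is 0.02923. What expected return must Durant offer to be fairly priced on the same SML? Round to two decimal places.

MRP = (15.64% − 9.07%) / (2.00 − 0.79) = 5.4298%
R_f = 9.07% − 0.79 × 5.4298% = 4.7805%
β_Durant = Cov / Var(R_m) = 0.03510 / 0.02923 = 1.2008
E(R_Durant) = R_f + β × MRP = 4.7805% + 1.2008 × 5.4298% = 11.30%

11.30%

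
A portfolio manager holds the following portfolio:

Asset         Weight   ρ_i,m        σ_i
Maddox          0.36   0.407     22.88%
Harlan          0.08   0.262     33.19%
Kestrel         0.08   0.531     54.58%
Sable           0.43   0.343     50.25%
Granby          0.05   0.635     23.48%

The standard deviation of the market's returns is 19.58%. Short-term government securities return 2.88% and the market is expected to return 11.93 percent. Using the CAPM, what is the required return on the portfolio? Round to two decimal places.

9.59%

β_Maddox = 0.407 × 22.88% / 19.58% = 0.4756
β_Harlan = 0.262 × 33.19% / 19.58% = 0.4441
β_Kestrel = 0.531 × 54.58% / 19.58% = 1.4802
β_Sable = 0.343 × 50.25% / 19.58% = 0.8803
β_Granby = 0.635 × 23.48% / 19.58% = 0.7615
β_P = Σ w_i β_i = 0.36×0.4756 + 0.08×0.4441 + 0.08×1.4802 + 0.43×0.8803 + 0.05×0.7615 = 0.7418
MRP = 11.93% − 2.88% = 9.05%
E(R_P) = R_f + β_P × MRP = 2.88% + 0.7418 × 9.05% = 9.59%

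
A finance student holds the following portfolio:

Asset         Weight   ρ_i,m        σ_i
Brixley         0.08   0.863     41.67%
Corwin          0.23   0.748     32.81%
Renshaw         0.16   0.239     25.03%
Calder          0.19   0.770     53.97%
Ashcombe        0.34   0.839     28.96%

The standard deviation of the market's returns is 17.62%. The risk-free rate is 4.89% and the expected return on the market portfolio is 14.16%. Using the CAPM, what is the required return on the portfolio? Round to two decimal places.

18.38%

β_Brixley = 0.863 × 41.67% / 17.62% = 2.0409
β_Corwin = 0.748 × 32.81% / 17.62% = 1.3928
β_Renshaw = 0.239 × 25.03% / 17.62% = 0.3395
β_Calder = 0.770 × 53.97% / 17.62% = 2.3585
β_Ashcombe = 0.839 × 28.96% / 17.62% = 1.3790
β_P = Σ w_i β_i = 0.08×2.0409 + 0.23×1.3928 + 0.16×0.3395 + 0.19×2.3585 + 0.34×1.3790 = 1.4549
MRP = 14.16% − 4.89% = 9.27%
E(R_P) = R_f + β_P × MRP = 4.89% + 1.4549 × 9.27% = 18.38%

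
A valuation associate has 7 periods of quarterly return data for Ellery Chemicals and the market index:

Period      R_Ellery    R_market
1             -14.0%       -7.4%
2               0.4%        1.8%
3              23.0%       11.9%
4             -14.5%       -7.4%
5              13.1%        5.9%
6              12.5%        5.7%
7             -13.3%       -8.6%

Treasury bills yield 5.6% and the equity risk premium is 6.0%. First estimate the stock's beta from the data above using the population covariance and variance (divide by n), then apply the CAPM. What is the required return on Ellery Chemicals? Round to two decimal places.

16.93%

Mean R_i = (-14.0 + 0.4 + 23.0 − 14.5 + 13.1 + 12.5 − 13.3) / 7 = 1.0286%
Mean R_m = (-7.4 + 1.8 + 11.9 − 7.4 + 5.9 + 5.7 − 8.6) / 7 = 0.2714%
Σ(R_i − R̄_i)(R_m − R̄_m) = 746.2857  ⇒  Cov = 746.2857 / 7 = 106.6122
Σ(R_m − R̄_m)² = 395.1143  ⇒  Var(R_m) = 395.1143 / 7 = 56.4449
β = Cov / Var(R_m) = 106.6122 / 56.4449 = 1.8888
E(R) = R_f + β × MRP = 5.6% + 1.8888 × 6.0% = 16.93%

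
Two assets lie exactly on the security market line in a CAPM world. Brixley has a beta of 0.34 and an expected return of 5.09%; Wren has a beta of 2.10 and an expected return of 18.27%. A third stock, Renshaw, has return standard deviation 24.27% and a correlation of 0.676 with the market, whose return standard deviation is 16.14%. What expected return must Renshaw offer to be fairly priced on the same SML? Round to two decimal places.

10.16%

MRP = (18.27% − 5.09%) / (2.10 − 0.34) = 7.4886%
R_f = 5.09% − 0.34 × 7.4886% = 2.5439%
β_Renshaw = ρ·σ_i/σ_m = 0.676 × 24.27 / 16.14 = 1.0165
E(R_Renshaw) = R_f + β × MRP = 2.5439% + 1.0165 × 7.4886% = 10.16%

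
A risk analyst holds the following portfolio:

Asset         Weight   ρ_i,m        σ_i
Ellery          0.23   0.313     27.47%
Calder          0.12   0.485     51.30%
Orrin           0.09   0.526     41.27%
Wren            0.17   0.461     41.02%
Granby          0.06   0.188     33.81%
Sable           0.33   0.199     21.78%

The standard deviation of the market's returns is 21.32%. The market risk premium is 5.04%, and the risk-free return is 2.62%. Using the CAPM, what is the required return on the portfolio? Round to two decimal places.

β_Ellery = 0.313 × 27.47% / 21.32% = 0.4033
β_Calder = 0.485 × 51.30% / 21.32% = 1.1670
β_Orrin = 0.526 × 41.27% / 21.32% = 1.0182
β_Wren = 0.461 × 41.02% / 21.32% = 0.8870
β_Granby = 0.188 × 33.81% / 21.32% = 0.2981
β_Sable = 0.199 × 21.78% / 21.32% = 0.2033
β_P = Σ w_i β_i = 0.23×0.4033 + 0.12×1.1670 + 0.09×1.0182 + 0.17×0.8870 + 0.06×0.2981 + 0.33×0.2033 = 0.5602
E(R_P) = R_f + β_P × MRP = 2.62% + 0.5602 × 5.04% = 5.44%

5.44%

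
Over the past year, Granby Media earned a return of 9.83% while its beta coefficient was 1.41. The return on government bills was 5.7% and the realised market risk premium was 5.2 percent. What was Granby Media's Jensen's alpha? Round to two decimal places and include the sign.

-3.20%

CAPM benchmark = R_f + β(R_m − R_f) = 5.7% + 1.41 × 5.2% = 13.0320%
α = actual − benchmark = 9.83% − 13.0320% = -3.20%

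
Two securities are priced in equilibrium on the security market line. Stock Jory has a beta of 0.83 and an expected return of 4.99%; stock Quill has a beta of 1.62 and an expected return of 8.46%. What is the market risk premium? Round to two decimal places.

4.39%

Both satisfy E(R) = R_f + β·MRP, so the slope of the SML is
MRP = (8.46% − 4.99%) / (1.62 − 0.83) = 3.47% / 0.79 = 4.3924%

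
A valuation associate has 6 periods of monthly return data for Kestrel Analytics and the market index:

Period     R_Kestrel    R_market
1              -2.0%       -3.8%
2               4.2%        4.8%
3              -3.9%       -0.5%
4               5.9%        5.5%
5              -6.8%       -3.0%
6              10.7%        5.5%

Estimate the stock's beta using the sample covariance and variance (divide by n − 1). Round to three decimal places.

1.365

Mean R_i = (-2.0 + 4.2 − 3.9 + 5.9 − 6.8 + 10.7) / 6 = 1.3500%
Mean R_m = (-3.8 + 4.8 − 0.5 + 5.5 − 3.0 + 5.5) / 6 = 1.4167%
Σ(R_i − R̄_i)(R_m − R̄_m) = 129.9350  ⇒  Cov = 129.9350 / 5 = 25.9870
Σ(R_m − R̄_m)² = 95.1883  ⇒  Var(R_m) = 95.1883 / 5 = 19.0377
β = Cov / Var(R_m) = 25.9870 / 19.0377 = 1.3650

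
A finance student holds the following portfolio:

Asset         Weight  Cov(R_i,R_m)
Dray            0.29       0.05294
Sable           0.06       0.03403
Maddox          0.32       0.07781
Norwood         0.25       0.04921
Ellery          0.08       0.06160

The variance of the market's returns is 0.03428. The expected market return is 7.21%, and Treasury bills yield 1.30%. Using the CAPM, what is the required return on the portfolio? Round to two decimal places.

11.56%

β_Dray = 0.05294 / 0.03428 = 1.5443
β_Sable = 0.03403 / 0.03428 = 0.9927
β_Maddox = 0.07781 / 0.03428 = 2.2698
β_Norwood = 0.04921 / 0.03428 = 1.4355
β_Ellery = 0.06160 / 0.03428 = 1.7970
β_P = Σ w_i β_i = 0.29×1.5443 + 0.06×0.9927 + 0.32×2.2698 + 0.25×1.4355 + 0.08×1.7970 = 1.7364
MRP = 7.21% − 1.30% = 5.91%
E(R_P) = R_f + β_P × MRP = 1.30% + 1.7364 × 5.91% = 11.56%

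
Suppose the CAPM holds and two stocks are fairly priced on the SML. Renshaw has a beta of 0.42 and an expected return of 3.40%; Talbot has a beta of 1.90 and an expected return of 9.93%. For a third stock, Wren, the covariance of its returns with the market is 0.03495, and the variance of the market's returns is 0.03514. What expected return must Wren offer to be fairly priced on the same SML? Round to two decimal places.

MRP = (9.93% − 3.40%) / (1.90 − 0.42) = 4.4122%
R_f = 3.40% − 0.42 × 4.4122% = 1.5469%
β_Wren = Cov / Var(R_m) = 0.03495 / 0.03514 = 0.9946
E(R_Wren) = R_f + β × MRP = 1.5469% + 0.9946 × 4.4122% = 5.94%

5.94%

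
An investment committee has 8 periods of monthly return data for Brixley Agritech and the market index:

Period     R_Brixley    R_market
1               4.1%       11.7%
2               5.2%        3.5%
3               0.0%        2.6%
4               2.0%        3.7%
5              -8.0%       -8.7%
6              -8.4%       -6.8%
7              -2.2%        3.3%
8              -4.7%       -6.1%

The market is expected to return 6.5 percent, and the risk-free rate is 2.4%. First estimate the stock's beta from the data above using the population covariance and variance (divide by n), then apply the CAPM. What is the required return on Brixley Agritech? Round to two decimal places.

Mean R_i = (4.1 + 5.2 + 0.0 + 2.0 − 8.0 − 8.4 − 2.2 − 4.7) / 8 = -1.5000%
Mean R_m = (11.7 + 3.5 + 2.6 + 3.7 − 8.7 − 6.8 + 3.3 − 6.1) / 8 = 0.4000%
Σ(R_i − R̄_i)(R_m − R̄_m) = 226.5000  ⇒  Cov = 226.5000 / 8 = 28.3125
Σ(R_m − R̄_m)² = 338.3400  ⇒  Var(R_m) = 338.3400 / 8 = 42.2925
β = Cov / Var(R_m) = 28.3125 / 42.2925 = 0.6694
MRP = 6.5% − 2.4% = 4.10%
E(R) = R_f + β × MRP = 2.4% + 0.6694 × 4.1% = 5.14%

5.14%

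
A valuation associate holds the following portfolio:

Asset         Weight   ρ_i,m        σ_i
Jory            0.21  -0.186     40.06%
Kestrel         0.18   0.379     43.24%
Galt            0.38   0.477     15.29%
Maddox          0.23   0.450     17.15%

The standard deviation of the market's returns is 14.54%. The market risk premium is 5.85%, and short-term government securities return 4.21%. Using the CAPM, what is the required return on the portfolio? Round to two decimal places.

β_Jory = -0.186 × 40.06% / 14.54% = -0.5125
β_Kestrel = 0.379 × 43.24% / 14.54% = 1.1271
β_Galt = 0.477 × 15.29% / 14.54% = 0.5016
β_Maddox = 0.450 × 17.15% / 14.54% = 0.5308
β_P = Σ w_i β_i = 0.21×-0.5125 + 0.18×1.1271 + 0.38×0.5016 + 0.23×0.5308 = 0.4079
E(R_P) = R_f + β_P × MRP = 4.21% + 0.4079 × 5.85% = 6.60%

6.60%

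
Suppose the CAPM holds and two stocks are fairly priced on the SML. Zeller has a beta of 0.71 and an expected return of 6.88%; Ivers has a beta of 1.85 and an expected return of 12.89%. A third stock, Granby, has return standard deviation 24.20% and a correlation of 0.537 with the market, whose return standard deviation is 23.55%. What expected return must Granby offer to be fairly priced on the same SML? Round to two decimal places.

MRP = (12.89% − 6.88%) / (1.85 − 0.71) = 5.2719%
R_f = 6.88% − 0.71 × 5.2719% = 3.1370%
β_Granby = ρ·σ_i/σ_m = 0.537 × 24.20 / 23.55 = 0.5518
E(R_Granby) = R_f + β × MRP = 3.1370% + 0.5518 × 5.2719% = 6.05%

6.05%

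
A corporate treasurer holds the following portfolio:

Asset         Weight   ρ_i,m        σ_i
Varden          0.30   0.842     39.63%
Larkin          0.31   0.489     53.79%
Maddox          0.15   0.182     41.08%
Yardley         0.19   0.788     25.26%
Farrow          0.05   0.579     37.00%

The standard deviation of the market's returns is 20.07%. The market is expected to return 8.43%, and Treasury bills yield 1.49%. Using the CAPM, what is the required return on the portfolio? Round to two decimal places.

β_Varden = 0.842 × 39.63% / 20.07% = 1.6626
β_Larkin = 0.489 × 53.79% / 20.07% = 1.3106
β_Maddox = 0.182 × 41.08% / 20.07% = 0.3725
β_Yardley = 0.788 × 25.26% / 20.07% = 0.9918
β_Farrow = 0.579 × 37.00% / 20.07% = 1.0674
β_P = Σ w_i β_i = 0.30×1.6626 + 0.31×1.3106 + 0.15×0.3725 + 0.19×0.9918 + 0.05×1.0674 = 1.2028
MRP = 8.43% − 1.49% = 6.94%
E(R_P) = R_f + β_P × MRP = 1.49% + 1.2028 × 6.94% = 9.84%

9.84%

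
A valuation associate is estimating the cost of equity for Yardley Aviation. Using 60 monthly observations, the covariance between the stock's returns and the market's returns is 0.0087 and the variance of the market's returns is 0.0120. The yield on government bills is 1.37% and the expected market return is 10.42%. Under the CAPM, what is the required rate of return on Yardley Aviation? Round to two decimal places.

7.93%

β = Cov(R_i, R_m) / Var(R_m) = 0.0087 / 0.0120 = 0.7250
MRP = 10.42% − 1.37% = 9.05%
E(R) = R_f + β × MRP = 1.37% + 0.7250 × 9.05% = 7.93%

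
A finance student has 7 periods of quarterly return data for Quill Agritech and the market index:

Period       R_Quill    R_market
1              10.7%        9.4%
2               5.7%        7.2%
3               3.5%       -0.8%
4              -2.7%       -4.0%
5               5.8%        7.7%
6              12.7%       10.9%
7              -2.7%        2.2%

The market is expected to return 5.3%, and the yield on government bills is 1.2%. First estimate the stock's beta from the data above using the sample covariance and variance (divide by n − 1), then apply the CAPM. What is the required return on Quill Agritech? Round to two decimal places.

Mean R_i = (10.7 + 5.7 + 3.5 − 2.7 + 5.8 + 12.7 − 2.7) / 7 = 4.7143%
Mean R_m = (9.4 + 7.2 − 0.8 − 4.0 + 7.7 + 10.9 + 2.2) / 7 = 4.6571%
Σ(R_i − R̄_i)(R_m − R̄_m) = 173.0843  ⇒  Cov = 173.0843 / 6 = 28.8474
Σ(R_m − R̄_m)² = 187.9571  ⇒  Var(R_m) = 187.9571 / 6 = 31.3262
β = Cov / Var(R_m) = 28.8474 / 31.3262 = 0.9209
MRP = 5.3% − 1.2% = 4.10%
E(R) = R_f + β × MRP = 1.2% + 0.9209 × 4.1% = 4.98%

4.98%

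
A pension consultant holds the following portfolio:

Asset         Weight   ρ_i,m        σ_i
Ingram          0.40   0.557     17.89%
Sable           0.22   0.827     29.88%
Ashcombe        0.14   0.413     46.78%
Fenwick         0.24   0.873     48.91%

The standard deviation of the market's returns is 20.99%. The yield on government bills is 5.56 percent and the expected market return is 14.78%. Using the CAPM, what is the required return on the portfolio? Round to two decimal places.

15.39%

β_Ingram = 0.557 × 17.89% / 20.99% = 0.4747
β_Sable = 0.827 × 29.88% / 20.99% = 1.1773
β_Ashcombe = 0.413 × 46.78% / 20.99% = 0.9204
β_Fenwick = 0.873 × 48.91% / 20.99% = 2.0342
β_P = Σ w_i β_i = 0.40×0.4747 + 0.22×1.1773 + 0.14×0.9204 + 0.24×2.0342 = 1.0660
MRP = 14.78% − 5.56% = 9.22%
E(R_P) = R_f + β_P × MRP = 5.56% + 1.0660 × 9.22% = 15.39%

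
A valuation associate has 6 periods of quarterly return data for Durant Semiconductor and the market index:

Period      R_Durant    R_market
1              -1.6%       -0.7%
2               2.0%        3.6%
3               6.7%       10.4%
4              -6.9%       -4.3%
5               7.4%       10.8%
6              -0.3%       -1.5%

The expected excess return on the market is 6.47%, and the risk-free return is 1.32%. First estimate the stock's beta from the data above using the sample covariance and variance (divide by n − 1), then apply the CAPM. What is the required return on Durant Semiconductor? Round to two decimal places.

6.60%

Mean R_i = (-1.6 + 2.0 + 6.7 − 6.9 + 7.4 − 0.3) / 6 = 1.2167%
Mean R_m = (-0.7 + 3.6 + 10.4 − 4.3 + 10.8 − 1.5) / 6 = 3.0500%
Σ(R_i − R̄_i)(R_m − R̄_m) = 165.7750  ⇒  Cov = 165.7750 / 5 = 33.1550
Σ(R_m − R̄_m)² = 203.1750  ⇒  Var(R_m) = 203.1750 / 5 = 40.6350
β = Cov / Var(R_m) = 33.1550 / 40.6350 = 0.8159
E(R) = R_f + β × MRP = 1.32% + 0.8159 × 6.47% = 6.60%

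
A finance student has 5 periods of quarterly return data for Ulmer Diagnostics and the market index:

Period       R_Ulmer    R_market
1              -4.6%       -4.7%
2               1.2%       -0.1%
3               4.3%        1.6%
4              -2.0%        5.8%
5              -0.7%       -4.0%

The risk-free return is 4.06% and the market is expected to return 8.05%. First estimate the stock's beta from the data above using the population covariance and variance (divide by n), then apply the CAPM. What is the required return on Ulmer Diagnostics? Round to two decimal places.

Mean R_i = (-4.6 + 1.2 + 4.3 − 2.0 − 0.7) / 5 = -0.3600%
Mean R_m = (-4.7 − 0.1 + 1.6 + 5.8 − 4.0) / 5 = -0.2800%
Σ(R_i − R̄_i)(R_m − R̄_m) = 19.0760  ⇒  Cov = 19.0760 / 5 = 3.8152
Σ(R_m − R̄_m)² = 73.9080  ⇒  Var(R_m) = 73.9080 / 5 = 14.7816
β = Cov / Var(R_m) = 3.8152 / 14.7816 = 0.2581
MRP = 8.05% − 4.06% = 3.99%
E(R) = R_f + β × MRP = 4.06% + 0.2581 × 3.99% = 5.09%

5.09%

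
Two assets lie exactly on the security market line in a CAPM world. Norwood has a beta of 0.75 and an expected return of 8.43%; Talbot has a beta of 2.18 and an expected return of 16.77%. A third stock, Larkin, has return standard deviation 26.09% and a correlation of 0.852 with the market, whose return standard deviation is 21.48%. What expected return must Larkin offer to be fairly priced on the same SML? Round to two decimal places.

10.09%

MRP = (16.77% − 8.43%) / (2.18 − 0.75) = 5.8322%
R_f = 8.43% − 0.75 × 5.8322% = 4.0559%
β_Larkin = ρ·σ_i/σ_m = 0.852 × 26.09 / 21.48 = 1.0349
E(R_Larkin) = R_f + β × MRP = 4.0559% + 1.0349 × 5.8322% = 10.09%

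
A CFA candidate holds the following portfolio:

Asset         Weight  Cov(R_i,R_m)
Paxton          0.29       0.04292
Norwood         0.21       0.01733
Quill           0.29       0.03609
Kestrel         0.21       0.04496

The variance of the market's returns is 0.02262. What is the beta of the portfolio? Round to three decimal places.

1.591

β_Paxton = 0.04292 / 0.02262 = 1.8974
β_Norwood = 0.01733 / 0.02262 = 0.7661
β_Quill = 0.03609 / 0.02262 = 1.5955
β_Kestrel = 0.04496 / 0.02262 = 1.9876
β_P = Σ w_i β_i = 0.29×1.8974 + 0.21×0.7661 + 0.29×1.5955 + 0.21×1.9876 = 1.5912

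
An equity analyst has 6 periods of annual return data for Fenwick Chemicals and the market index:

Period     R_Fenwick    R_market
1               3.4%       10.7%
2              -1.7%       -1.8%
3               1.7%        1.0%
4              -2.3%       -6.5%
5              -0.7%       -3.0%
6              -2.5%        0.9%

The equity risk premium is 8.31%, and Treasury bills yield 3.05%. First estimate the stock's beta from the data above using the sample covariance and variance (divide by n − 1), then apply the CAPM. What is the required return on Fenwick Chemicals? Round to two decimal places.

Mean R_i = (3.4 − 1.7 + 1.7 − 2.3 − 0.7 − 2.5) / 6 = -0.3500%
Mean R_m = (10.7 − 1.8 + 1.0 − 6.5 − 3.0 + 0.9) / 6 = 0.2167%
Σ(R_i − R̄_i)(R_m − R̄_m) = 56.3950  ⇒  Cov = 56.3950 / 5 = 11.2790
Σ(R_m − R̄_m)² = 170.5083  ⇒  Var(R_m) = 170.5083 / 5 = 34.1017
β = Cov / Var(R_m) = 11.2790 / 34.1017 = 0.3307
E(R) = R_f + β × MRP = 3.05% + 0.3307 × 8.31% = 5.80%

5.80%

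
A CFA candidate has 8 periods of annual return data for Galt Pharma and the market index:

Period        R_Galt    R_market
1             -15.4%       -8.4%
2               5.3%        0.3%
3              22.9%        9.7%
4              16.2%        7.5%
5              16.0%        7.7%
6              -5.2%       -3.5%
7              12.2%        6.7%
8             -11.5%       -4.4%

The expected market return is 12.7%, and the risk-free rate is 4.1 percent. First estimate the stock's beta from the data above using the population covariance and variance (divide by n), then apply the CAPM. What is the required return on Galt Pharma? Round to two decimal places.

21.74%

Mean R_i = (-15.4 + 5.3 + 22.9 + 16.2 + 16.0 − 5.2 + 12.2 − 11.5) / 8 = 5.0625%
Mean R_m = (-8.4 + 0.3 + 9.7 + 7.5 + 7.7 − 3.5 + 6.7 − 4.4) / 8 = 1.9500%
Σ(R_i − R̄_i)(R_m − R̄_m) = 669.3450  ⇒  Cov = 669.3450 / 8 = 83.6681
Σ(R_m − R̄_m)² = 326.3600  ⇒  Var(R_m) = 326.3600 / 8 = 40.7950
β = Cov / Var(R_m) = 83.6681 / 40.7950 = 2.0509
MRP = 12.7% − 4.1% = 8.60%
E(R) = R_f + β × MRP = 4.1% + 2.0509 × 8.6% = 21.74%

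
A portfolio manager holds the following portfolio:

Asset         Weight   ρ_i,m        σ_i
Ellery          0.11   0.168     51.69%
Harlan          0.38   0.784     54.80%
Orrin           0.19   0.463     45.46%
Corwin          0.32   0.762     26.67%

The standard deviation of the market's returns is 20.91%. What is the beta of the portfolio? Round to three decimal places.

1.329

β_Ellery = 0.168 × 51.69% / 20.91% = 0.4153
β_Harlan = 0.784 × 54.80% / 20.91% = 2.0547
β_Orrin = 0.463 × 45.46% / 20.91% = 1.0066
β_Corwin = 0.762 × 26.67% / 20.91% = 0.9719
β_P = Σ w_i β_i = 0.11×0.4153 + 0.38×2.0547 + 0.19×1.0066 + 0.32×0.9719 = 1.3287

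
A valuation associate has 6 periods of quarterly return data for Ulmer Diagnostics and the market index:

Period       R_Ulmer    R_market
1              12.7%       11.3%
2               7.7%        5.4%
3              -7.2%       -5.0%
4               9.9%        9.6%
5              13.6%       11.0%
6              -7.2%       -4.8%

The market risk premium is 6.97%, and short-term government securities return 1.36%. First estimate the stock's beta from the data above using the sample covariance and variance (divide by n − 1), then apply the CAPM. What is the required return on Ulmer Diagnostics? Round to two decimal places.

Mean R_i = (12.7 + 7.7 − 7.2 + 9.9 + 13.6 − 7.2) / 6 = 4.9167%
Mean R_m = (11.3 + 5.4 − 5.0 + 9.6 + 11.0 − 4.8) / 6 = 4.5833%
Σ(R_i − R̄_i)(R_m − R̄_m) = 365.0817  ⇒  Cov = 365.0817 / 5 = 73.0163
Σ(R_m − R̄_m)² = 292.0083  ⇒  Var(R_m) = 292.0083 / 5 = 58.4017
β = Cov / Var(R_m) = 73.0163 / 58.4017 = 1.2502
E(R) = R_f + β × MRP = 1.36% + 1.2502 × 6.97% = 10.07%

10.07%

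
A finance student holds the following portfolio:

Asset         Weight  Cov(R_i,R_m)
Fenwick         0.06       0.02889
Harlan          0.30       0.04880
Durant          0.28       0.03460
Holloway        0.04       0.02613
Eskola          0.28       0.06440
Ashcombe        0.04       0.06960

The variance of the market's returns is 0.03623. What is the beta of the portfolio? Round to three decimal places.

β_Fenwick = 0.02889 / 0.03623 = 0.7974
β_Harlan = 0.04880 / 0.03623 = 1.3470
β_Durant = 0.03460 / 0.03623 = 0.9550
β_Holloway = 0.02613 / 0.03623 = 0.7212
β_Eskola = 0.06440 / 0.03623 = 1.7775
β_Ashcombe = 0.06960 / 0.03623 = 1.9211
β_P = Σ w_i β_i = 0.06×0.7974 + 0.30×1.3470 + 0.28×0.9550 + 0.04×0.7212 + 0.28×1.7775 + 0.04×1.9211 = 1.3227

1.323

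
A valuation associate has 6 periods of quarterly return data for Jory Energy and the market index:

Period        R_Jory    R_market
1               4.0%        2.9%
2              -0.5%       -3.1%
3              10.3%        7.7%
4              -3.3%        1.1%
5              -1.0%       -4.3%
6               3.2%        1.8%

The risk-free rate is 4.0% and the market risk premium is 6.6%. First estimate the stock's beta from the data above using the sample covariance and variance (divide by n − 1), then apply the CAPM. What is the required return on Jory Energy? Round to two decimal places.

Mean R_i = (4.0 − 0.5 + 10.3 − 3.3 − 1.0 + 3.2) / 6 = 2.1167%
Mean R_m = (2.9 − 3.1 + 7.7 + 1.1 − 4.3 + 1.8) / 6 = 1.0167%
Σ(R_i − R̄_i)(R_m − R̄_m) = 85.9783  ⇒  Cov = 85.9783 / 5 = 17.1957
Σ(R_m − R̄_m)² = 94.0483  ⇒  Var(R_m) = 94.0483 / 5 = 18.8097
β = Cov / Var(R_m) = 17.1957 / 18.8097 = 0.9142
E(R) = R_f + β × MRP = 4.0% + 0.9142 × 6.6% = 10.03%

10.03%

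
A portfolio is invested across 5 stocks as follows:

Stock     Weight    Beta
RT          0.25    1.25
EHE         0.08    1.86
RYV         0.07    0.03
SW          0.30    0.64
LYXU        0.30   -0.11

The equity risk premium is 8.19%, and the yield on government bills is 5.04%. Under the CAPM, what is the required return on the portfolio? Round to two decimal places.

β_P = Σ w_i β_i = 0.25×1.25 + 0.08×1.86 + 0.07×0.03 + 0.30×0.64 + 0.30×-0.11 = 0.6224
E(R_P) = R_f + β_P × MRP = 5.04% + 0.6224 × 8.19% = 10.14%

10.14%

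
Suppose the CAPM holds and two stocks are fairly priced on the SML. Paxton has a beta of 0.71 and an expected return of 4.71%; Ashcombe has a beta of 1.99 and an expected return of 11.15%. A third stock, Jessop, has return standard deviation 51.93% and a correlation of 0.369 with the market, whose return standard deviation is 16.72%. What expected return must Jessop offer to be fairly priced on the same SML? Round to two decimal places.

6.90%

MRP = (11.15% − 4.71%) / (1.99 − 0.71) = 5.0313%
R_f = 4.71% − 0.71 × 5.0313% = 1.1378%
β_Jessop = ρ·σ_i/σ_m = 0.369 × 51.93 / 16.72 = 1.1461
E(R_Jessop) = R_f + β × MRP = 1.1378% + 1.1461 × 5.0313% = 6.90%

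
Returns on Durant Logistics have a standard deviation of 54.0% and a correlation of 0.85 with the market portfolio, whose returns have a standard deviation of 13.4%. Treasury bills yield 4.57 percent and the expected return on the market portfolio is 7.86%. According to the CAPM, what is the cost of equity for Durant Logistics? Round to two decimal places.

15.84%

β = ρ × σ_i / σ_m = 0.85 × 54.0% / 13.4% = 3.4254
MRP = 7.86% − 4.57% = 3.29%
E(R) = 4.57% + 3.4254 × 3.29% = 15.84%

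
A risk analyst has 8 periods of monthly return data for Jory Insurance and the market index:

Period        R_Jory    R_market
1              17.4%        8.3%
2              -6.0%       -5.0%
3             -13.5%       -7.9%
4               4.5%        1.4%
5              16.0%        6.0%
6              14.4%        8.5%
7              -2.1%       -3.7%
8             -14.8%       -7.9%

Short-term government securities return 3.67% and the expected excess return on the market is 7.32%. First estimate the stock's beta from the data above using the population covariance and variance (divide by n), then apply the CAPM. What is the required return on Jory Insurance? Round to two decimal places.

17.15%

Mean R_i = (17.4 − 6.0 − 13.5 + 4.5 + 16.0 + 14.4 − 2.1 − 14.8) / 8 = 1.9875%
Mean R_m = (8.3 − 5.0 − 7.9 + 1.4 + 6.0 + 8.5 − 3.7 − 7.9) / 8 = -0.0375%
Σ(R_i − R̄_i)(R_m − R̄_m) = 631.0563  ⇒  Cov = 631.0563 / 8 = 78.8820
Σ(R_m − R̄_m)² = 342.5988  ⇒  Var(R_m) = 342.5988 / 8 = 42.8249
β = Cov / Var(R_m) = 78.8820 / 42.8249 = 1.8420
E(R) = R_f + β × MRP = 3.67% + 1.8420 × 7.32% = 17.15%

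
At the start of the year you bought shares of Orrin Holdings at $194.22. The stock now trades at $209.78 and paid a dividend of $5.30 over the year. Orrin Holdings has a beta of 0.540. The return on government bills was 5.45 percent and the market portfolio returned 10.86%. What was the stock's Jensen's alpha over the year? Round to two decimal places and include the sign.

+2.37%

Realised HPR = (P1 + D1 − P0) / P0 = (209.78 + 5.30 − 194.22) / 194.22 = 20.86 / 194.22 = 10.7404%
MRP = 10.86% − 5.45% = 5.41%
CAPM required = R_f + β·MRP = 5.45% + 0.540 × 5.41% = 8.37140%
α = realised − required = 10.7404% − 8.37140% = +2.37%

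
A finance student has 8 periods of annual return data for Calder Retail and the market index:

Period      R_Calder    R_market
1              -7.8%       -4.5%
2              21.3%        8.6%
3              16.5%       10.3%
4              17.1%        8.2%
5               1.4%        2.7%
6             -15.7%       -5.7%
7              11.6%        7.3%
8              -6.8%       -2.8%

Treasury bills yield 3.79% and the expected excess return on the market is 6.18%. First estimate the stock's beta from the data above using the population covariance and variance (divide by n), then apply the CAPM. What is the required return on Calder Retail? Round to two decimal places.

16.58%

Mean R_i = (-7.8 + 21.3 + 16.5 + 17.1 + 1.4 − 15.7 + 11.6 − 6.8) / 8 = 4.7000%
Mean R_m = (-4.5 + 8.6 + 10.3 + 8.2 + 2.7 − 5.7 + 7.3 − 2.8) / 8 = 3.0125%
Σ(R_i − R̄_i)(R_m − R̄_m) = 612.1700  ⇒  Cov = 612.1700 / 8 = 76.5213
Σ(R_m − R̄_m)² = 295.8488  ⇒  Var(R_m) = 295.8488 / 8 = 36.9811
β = Cov / Var(R_m) = 76.5213 / 36.9811 = 2.0692
E(R) = R_f + β × MRP = 3.79% + 2.0692 × 6.18% = 16.58%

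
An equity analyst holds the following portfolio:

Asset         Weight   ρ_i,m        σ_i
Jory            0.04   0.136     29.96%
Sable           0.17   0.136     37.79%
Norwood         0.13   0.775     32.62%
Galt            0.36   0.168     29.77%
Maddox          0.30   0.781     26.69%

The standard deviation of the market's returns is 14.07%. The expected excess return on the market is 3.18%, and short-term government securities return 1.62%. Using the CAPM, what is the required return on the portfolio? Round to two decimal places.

4.42%

β_Jory = 0.136 × 29.96% / 14.07% = 0.2896
β_Sable = 0.136 × 37.79% / 14.07% = 0.3653
β_Norwood = 0.775 × 32.62% / 14.07% = 1.7968
β_Galt = 0.168 × 29.77% / 14.07% = 0.3555
β_Maddox = 0.781 × 26.69% / 14.07% = 1.4815
β_P = Σ w_i β_i = 0.04×0.2896 + 0.17×0.3653 + 0.13×1.7968 + 0.36×0.3555 + 0.30×1.4815 = 0.8797
E(R_P) = R_f + β_P × MRP = 1.62% + 0.8797 × 3.18% = 4.42%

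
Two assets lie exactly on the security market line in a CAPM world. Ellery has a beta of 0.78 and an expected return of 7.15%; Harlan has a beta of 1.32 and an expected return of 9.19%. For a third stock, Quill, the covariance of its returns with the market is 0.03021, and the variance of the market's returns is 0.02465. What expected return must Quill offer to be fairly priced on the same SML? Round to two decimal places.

8.83%

MRP = (9.19% − 7.15%) / (1.32 − 0.78) = 3.7778%
R_f = 7.15% − 0.78 × 3.7778% = 4.2033%
β_Quill = Cov / Var(R_m) = 0.03021 / 0.02465 = 1.2256
E(R_Quill) = R_f + β × MRP = 4.2033% + 1.2256 × 3.7778% = 8.83%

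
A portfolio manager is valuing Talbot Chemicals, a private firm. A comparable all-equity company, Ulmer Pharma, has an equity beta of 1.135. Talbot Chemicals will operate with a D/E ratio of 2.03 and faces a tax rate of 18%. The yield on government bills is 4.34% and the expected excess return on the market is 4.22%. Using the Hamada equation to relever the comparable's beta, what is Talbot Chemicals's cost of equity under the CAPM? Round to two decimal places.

β_L = β_U × [1 + (1 − t)(D/E)] = 1.135 × [1 + (1 − 0.18) × 2.03]
    = 1.135 × [1 + 0.82 × 2.03] = 1.135 × 2.6646 = 3.0243
E(R) = R_f + β_L × MRP = 4.34% + 3.0243 × 4.22% = 17.10%

17.10%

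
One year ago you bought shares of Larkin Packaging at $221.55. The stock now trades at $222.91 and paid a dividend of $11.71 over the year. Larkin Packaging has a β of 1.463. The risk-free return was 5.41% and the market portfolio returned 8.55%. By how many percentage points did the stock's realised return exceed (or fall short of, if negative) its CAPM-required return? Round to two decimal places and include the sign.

-4.10%

Realised HPR = (P1 + D1 − P0) / P0 = (222.91 + 11.71 − 221.55) / 221.55 = 13.07 / 221.55 = 5.8993%
MRP = 8.55% − 5.41% = 3.14%
CAPM required = R_f + β·MRP = 5.41% + 1.463 × 3.14% = 10.00382%
α = realised − required = 5.8993% − 10.00382% = -4.10%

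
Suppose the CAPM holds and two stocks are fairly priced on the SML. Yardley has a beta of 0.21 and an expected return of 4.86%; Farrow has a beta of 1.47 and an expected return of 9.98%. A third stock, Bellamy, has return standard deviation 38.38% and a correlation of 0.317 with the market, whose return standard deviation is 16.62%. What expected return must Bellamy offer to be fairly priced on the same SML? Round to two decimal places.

MRP = (9.98% − 4.86%) / (1.47 − 0.21) = 4.0635%
R_f = 4.86% − 0.21 × 4.0635% = 4.0067%
β_Bellamy = ρ·σ_i/σ_m = 0.317 × 38.38 / 16.62 = 0.7320
E(R_Bellamy) = R_f + β × MRP = 4.0067% + 0.7320 × 4.0635% = 6.98%

6.98%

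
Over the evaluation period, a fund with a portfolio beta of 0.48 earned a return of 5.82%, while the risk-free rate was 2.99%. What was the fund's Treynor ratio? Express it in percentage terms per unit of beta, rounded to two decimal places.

5.90%

Treynor = (R_P − R_f) / β_P = (5.82% − 2.99%) / 0.4800 = 2.83% / 0.4800 = 5.90%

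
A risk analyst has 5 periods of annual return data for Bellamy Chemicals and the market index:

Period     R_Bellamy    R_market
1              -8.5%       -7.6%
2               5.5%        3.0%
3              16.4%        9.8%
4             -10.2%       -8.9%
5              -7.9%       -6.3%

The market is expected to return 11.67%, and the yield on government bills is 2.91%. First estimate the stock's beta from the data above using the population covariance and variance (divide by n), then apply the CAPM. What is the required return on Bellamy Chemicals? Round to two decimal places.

Mean R_i = (-8.5 + 5.5 + 16.4 − 10.2 − 7.9) / 5 = -0.9400%
Mean R_m = (-7.6 + 3.0 + 9.8 − 8.9 − 6.3) / 5 = -2.0000%
Σ(R_i − R̄_i)(R_m − R̄_m) = 372.9700  ⇒  Cov = 372.9700 / 5 = 74.5940
Σ(R_m − R̄_m)² = 261.7000  ⇒  Var(R_m) = 261.7000 / 5 = 52.3400
β = Cov / Var(R_m) = 74.5940 / 52.3400 = 1.4252
MRP = 11.67% − 2.91% = 8.76%
E(R) = R_f + β × MRP = 2.91% + 1.4252 × 8.76% = 15.39%

15.39%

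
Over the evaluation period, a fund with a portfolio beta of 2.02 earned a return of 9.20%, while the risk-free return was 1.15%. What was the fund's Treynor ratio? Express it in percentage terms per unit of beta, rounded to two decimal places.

3.99%

Treynor = (R_P − R_f) / β_P = (9.20% − 1.15%) / 2.0200 = 8.05% / 2.0200 = 3.99%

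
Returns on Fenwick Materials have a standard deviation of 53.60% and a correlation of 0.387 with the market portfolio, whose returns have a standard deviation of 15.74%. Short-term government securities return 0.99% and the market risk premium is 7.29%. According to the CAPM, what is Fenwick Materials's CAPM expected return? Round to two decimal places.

10.60%

β = ρ × σ_i / σ_m = 0.387 × 53.60% / 15.74% = 1.3179
E(R) = 0.99% + 1.3179 × 7.29% = 10.60%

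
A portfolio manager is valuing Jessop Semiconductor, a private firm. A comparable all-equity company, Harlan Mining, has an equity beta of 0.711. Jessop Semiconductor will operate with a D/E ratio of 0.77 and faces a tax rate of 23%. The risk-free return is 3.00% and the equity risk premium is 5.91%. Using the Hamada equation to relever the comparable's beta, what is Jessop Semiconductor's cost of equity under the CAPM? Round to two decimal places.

9.69%

β_L = β_U × [1 + (1 − t)(D/E)] = 0.711 × [1 + (1 − 0.23) × 0.77]
    = 0.711 × [1 + 0.77 × 0.77] = 0.711 × 1.5929 = 1.1326
E(R) = R_f + β_L × MRP = 3.00% + 1.1326 × 5.91% = 9.69%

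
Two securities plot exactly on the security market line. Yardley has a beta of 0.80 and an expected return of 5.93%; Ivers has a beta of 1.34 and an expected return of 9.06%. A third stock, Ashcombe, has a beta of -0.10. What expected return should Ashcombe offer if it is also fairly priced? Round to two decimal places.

0.71%

MRP (SML slope) = (9.06% − 5.93%) / (1.34 − 0.80) = 3.13% / 0.54 = 5.7963%
R_f (intercept) = 5.93% − 0.80 × 5.7963% = 1.2930%
E(R_Ashcombe) = R_f + β × MRP = 1.2930% + -0.10 × 5.7963% = 0.71%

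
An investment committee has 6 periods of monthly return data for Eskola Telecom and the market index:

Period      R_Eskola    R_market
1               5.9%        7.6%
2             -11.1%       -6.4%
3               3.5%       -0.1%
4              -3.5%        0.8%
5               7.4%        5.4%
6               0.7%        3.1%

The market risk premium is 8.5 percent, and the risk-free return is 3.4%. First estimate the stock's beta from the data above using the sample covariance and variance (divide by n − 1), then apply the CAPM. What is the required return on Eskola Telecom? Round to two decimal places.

14.00%

Mean R_i = (5.9 − 11.1 + 3.5 − 3.5 + 7.4 + 0.7) / 6 = 0.4833%
Mean R_m = (7.6 − 6.4 − 0.1 + 0.8 + 5.4 + 3.1) / 6 = 1.7333%
Σ(R_i − R̄_i)(R_m − R̄_m) = 149.8333  ⇒  Cov = 149.8333 / 5 = 29.9667
Σ(R_m − R̄_m)² = 120.1133  ⇒  Var(R_m) = 120.1133 / 5 = 24.0227
β = Cov / Var(R_m) = 29.9667 / 24.0227 = 1.2474
E(R) = R_f + β × MRP = 3.4% + 1.2474 × 8.5% = 14.00%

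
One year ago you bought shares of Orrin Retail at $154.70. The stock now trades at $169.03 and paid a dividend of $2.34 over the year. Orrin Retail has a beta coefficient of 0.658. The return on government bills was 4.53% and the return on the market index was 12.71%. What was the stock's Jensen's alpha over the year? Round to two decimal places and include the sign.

+0.86%

Realised HPR = (P1 + D1 − P0) / P0 = (169.03 + 2.34 − 154.70) / 154.70 = 16.67 / 154.70 = 10.7757%
MRP = 12.71% − 4.53% = 8.18%
CAPM required = R_f + β·MRP = 4.53% + 0.658 × 8.18% = 9.91244%
α = realised − required = 10.7757% − 9.91244% = +0.86%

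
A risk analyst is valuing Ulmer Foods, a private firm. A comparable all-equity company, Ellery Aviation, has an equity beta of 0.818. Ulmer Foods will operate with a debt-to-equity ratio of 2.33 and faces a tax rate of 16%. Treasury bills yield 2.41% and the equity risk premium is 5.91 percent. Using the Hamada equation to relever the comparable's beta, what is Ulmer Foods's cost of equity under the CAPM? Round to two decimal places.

16.71%

β_L = β_U × [1 + (1 − t)(D/E)] = 0.818 × [1 + (1 − 0.16) × 2.33]
    = 0.818 × [1 + 0.84 × 2.33] = 0.818 × 2.9572 = 2.4190
E(R) = R_f + β_L × MRP = 2.41% + 2.4190 × 5.91% = 16.71%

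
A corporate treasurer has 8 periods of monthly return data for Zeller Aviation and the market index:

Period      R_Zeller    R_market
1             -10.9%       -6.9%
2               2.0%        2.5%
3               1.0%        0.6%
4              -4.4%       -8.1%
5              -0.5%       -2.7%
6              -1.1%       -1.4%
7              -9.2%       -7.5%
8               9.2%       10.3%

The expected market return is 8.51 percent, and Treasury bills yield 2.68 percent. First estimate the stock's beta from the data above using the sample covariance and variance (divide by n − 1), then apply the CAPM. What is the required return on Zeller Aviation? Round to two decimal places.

Mean R_i = (-10.9 + 2.0 + 1.0 − 4.4 − 0.5 − 1.1 − 9.2 + 9.2) / 8 = -1.7375%
Mean R_m = (-6.9 + 2.5 + 0.6 − 8.1 − 2.7 − 1.4 − 7.5 + 10.3) / 8 = -1.6500%
Σ(R_i − R̄_i)(R_m − R̄_m) = 260.1650  ⇒  Cov = 260.1650 / 7 = 37.1664
Σ(R_m − R̄_m)² = 269.6400  ⇒  Var(R_m) = 269.6400 / 7 = 38.5200
β = Cov / Var(R_m) = 37.1664 / 38.5200 = 0.9649
MRP = 8.51% − 2.68% = 5.83%
E(R) = R_f + β × MRP = 2.68% + 0.9649 × 5.83% = 8.31%

8.31%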